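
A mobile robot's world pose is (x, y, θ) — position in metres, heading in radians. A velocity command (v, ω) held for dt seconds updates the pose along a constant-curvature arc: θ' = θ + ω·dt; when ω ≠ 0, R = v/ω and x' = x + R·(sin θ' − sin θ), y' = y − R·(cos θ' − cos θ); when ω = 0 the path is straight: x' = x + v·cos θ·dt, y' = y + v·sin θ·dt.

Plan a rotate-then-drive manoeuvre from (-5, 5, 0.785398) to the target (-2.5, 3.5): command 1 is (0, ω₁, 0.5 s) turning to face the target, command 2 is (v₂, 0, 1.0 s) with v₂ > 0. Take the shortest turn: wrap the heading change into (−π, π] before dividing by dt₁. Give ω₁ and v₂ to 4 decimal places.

heading to target = atan2(3.5−5, -2.5−-5) = -0.5404
Δθ = wrap(-0.5404 − 0.7854) = -1.3258; ω₁ = Δθ/dt₁ = -2.6516
distance = √((-2.5−-5)² + (3.5−5)²) = 2.9155; v₂ = distance/dt₂ = 2.9155

ω₁ = -2.6516, v₂ = 2.9155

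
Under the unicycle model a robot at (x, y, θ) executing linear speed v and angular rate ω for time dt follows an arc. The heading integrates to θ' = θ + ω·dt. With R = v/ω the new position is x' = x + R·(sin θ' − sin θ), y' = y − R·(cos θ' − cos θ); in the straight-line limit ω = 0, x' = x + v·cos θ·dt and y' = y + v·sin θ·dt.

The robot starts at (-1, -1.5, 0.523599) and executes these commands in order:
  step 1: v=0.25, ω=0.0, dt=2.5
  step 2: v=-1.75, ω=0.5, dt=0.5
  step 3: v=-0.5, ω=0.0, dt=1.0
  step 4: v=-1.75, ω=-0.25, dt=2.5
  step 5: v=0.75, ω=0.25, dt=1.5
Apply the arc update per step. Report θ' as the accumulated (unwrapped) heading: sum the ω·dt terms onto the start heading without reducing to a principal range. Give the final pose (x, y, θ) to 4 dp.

(-4.3107, -3.6102, 0.5236)

step 1: θ'=0.5236 (straight) → pose (-0.4587, -1.1875, 0.5236)
step 2: θ'=0.7736 (R=-3.5000) → pose (-1.1542, -1.7147, 0.7736)
step 3: θ'=0.7736 (straight) → pose (-1.5119, -2.0640, 0.7736)
step 4: θ'=0.1486 (R=7.0000) → pose (-5.3666, -3.9791, 0.1486)
step 5: θ'=0.5236 (R=3.0000) → pose (-4.3107, -3.6102, 0.5236)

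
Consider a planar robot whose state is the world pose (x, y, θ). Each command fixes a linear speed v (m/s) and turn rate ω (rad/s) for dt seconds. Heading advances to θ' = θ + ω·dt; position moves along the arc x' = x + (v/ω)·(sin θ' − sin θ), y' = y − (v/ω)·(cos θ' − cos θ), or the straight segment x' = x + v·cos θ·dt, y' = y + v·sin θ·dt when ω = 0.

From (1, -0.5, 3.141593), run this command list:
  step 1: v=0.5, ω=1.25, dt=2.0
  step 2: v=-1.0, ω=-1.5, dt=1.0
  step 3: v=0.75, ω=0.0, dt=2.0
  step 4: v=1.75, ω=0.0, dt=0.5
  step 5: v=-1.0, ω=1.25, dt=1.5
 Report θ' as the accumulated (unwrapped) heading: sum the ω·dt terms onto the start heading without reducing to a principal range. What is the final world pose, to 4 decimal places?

step 1: θ'=5.6416 (R=0.4000) → pose (0.7606, -1.2205, 5.6416)
step 2: θ'=4.1416 (R=0.6667) → pose (0.5986, -0.3262, 4.1416)
step 3: θ'=4.1416 (straight) → pose (-0.2118, -1.5884, 4.1416)
step 4: θ'=4.1416 (straight) → pose (-0.6846, -2.3247, 4.1416)
step 5: θ'=6.0166 (R=-0.8000) → pose (-1.1470, -1.1207, 6.0166)

(-1.1470, -1.1207, 6.0166)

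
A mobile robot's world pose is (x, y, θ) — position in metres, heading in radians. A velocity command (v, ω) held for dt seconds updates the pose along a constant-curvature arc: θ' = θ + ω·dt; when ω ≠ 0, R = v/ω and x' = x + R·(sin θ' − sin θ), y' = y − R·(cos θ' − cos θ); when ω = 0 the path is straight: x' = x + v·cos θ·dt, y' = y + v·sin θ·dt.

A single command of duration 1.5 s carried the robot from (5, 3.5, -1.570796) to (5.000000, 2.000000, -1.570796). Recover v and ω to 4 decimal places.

Δθ = -1.570796 − -1.570796 = 0.000000
ω = Δθ/dt = 0.000000/1.5 = 0.0000
ω = 0 → v = (Δx·cos θ + Δy·sin θ)/dt = 1.0000

v = 1.0000, ω = 0.0000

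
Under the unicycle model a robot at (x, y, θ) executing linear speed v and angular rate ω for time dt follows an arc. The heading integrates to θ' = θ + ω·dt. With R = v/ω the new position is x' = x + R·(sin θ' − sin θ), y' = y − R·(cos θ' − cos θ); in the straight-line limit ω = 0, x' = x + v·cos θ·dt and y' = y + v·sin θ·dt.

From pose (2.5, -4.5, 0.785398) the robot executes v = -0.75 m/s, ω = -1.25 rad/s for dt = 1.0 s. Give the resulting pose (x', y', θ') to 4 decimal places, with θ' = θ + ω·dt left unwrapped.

θ' = 0.7854 + -1.25·1.0 = -0.4646
R = v/ω = -0.75/-1.25 = 0.6000
x' = 2.5 + 0.6000·(sin -0.4646 − sin 0.7854) = 1.8069
y' = -4.5 − 0.6000·(cos -0.4646 − cos 0.7854) = -4.6121

(1.8069, -4.6121, -0.4646)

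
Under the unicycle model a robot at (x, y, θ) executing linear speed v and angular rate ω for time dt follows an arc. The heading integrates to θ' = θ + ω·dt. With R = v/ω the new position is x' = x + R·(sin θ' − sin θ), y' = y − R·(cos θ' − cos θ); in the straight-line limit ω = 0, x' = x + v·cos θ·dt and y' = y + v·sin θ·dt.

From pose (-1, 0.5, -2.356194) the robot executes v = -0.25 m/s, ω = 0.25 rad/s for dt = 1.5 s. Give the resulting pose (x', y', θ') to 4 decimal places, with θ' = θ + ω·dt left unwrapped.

(-0.7901, 0.8081, -1.9812)

θ' = -2.3562 + 0.25·1.5 = -1.9812
R = v/ω = -0.25/0.25 = -1.0000
x' = -1 + -1.0000·(sin -1.9812 − sin -2.3562) = -0.7901
y' = 0.5 − -1.0000·(cos -1.9812 − cos -2.3562) = 0.8081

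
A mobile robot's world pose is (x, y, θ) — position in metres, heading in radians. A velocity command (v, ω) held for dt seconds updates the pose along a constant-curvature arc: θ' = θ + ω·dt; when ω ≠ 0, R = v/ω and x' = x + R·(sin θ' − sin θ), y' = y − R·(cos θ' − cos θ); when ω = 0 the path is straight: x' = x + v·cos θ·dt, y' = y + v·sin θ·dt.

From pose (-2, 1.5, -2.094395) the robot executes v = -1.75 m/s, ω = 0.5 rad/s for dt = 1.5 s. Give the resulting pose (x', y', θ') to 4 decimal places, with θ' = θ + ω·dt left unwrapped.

(-1.6204, 4.0357, -1.3444)

θ' = -2.0944 + 0.5·1.5 = -1.3444
R = v/ω = -1.75/0.5 = -3.5000
x' = -2 + -3.5000·(sin -1.3444 − sin -2.0944) = -1.6204
y' = 1.5 − -3.5000·(cos -1.3444 − cos -2.0944) = 4.0357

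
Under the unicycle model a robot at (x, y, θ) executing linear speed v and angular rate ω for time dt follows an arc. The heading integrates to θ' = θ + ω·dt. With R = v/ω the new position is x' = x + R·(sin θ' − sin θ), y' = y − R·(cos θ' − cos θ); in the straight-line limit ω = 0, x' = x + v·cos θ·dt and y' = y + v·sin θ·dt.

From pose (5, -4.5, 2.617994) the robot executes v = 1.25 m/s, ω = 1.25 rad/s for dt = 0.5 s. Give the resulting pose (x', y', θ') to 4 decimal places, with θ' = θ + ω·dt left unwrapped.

(4.3988, -4.3712, 3.2430)

θ' = 2.6180 + 1.25·0.5 = 3.2430
R = v/ω = 1.25/1.25 = 1.0000
x' = 5 + 1.0000·(sin 3.2430 − sin 2.6180) = 4.3988
y' = -4.5 − 1.0000·(cos 3.2430 − cos 2.6180) = -4.3712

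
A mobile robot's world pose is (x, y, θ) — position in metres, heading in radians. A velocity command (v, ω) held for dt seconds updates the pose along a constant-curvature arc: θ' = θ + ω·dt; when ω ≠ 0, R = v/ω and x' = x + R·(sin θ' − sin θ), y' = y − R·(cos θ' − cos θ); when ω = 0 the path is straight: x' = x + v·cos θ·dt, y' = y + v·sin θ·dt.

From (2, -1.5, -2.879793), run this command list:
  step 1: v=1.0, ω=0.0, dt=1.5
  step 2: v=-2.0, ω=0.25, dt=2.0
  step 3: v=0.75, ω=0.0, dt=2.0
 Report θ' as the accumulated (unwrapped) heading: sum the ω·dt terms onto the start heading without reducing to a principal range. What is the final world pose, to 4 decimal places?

step 1: θ'=-2.8798 (straight) → pose (0.5511, -1.8882, -2.8798)
step 2: θ'=-2.3798 (R=-8.0000) → pose (4.0024, 0.0504, -2.3798)
step 3: θ'=-2.3798 (straight) → pose (2.9170, -0.9849, -2.3798)

(2.9170, -0.9849, -2.3798)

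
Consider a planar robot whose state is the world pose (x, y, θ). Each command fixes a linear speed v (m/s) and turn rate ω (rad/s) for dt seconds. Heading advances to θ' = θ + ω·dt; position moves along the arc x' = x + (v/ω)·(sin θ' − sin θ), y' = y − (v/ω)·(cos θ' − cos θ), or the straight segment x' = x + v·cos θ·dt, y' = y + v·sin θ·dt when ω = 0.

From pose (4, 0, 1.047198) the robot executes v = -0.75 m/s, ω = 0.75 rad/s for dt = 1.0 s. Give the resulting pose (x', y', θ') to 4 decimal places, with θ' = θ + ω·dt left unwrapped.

(3.8915, -0.7245, 1.7972)

θ' = 1.0472 + 0.75·1.0 = 1.7972
R = v/ω = -0.75/0.75 = -1.0000
x' = 4 + -1.0000·(sin 1.7972 − sin 1.0472) = 3.8915
y' = 0 − -1.0000·(cos 1.7972 − cos 1.0472) = -0.7245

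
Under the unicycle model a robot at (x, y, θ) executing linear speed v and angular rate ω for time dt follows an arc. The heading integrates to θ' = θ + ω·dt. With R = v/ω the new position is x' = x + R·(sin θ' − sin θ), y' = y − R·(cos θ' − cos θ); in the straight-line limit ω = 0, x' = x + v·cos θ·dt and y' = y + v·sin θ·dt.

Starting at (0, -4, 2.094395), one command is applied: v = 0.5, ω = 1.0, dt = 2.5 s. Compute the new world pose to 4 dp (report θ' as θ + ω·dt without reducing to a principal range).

θ' = 2.0944 + 1.0·2.5 = 4.5944
R = v/ω = 0.5/1.0 = 0.5000
x' = 0 + 0.5000·(sin 4.5944 − sin 2.0944) = -0.9295
y' = -4 − 0.5000·(cos 4.5944 − cos 2.0944) = -4.1911

(-0.9295, -4.1911, 4.5944)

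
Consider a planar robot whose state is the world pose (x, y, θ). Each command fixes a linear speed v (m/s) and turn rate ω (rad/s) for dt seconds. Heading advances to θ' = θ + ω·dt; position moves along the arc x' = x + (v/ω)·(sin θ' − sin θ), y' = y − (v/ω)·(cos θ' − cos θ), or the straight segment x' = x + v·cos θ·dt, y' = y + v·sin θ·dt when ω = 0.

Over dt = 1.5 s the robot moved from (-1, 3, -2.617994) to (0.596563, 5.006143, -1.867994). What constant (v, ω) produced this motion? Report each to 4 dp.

Δθ = -1.867994 − -2.617994 = 0.750000
ω = Δθ/dt = 0.750000/1.5 = 0.5000
R = −Δy/(cos θ' − cos θ) = -3.5000
v = R·ω = -3.5000·0.5000 = -1.7500

v = -1.7500, ω = 0.5000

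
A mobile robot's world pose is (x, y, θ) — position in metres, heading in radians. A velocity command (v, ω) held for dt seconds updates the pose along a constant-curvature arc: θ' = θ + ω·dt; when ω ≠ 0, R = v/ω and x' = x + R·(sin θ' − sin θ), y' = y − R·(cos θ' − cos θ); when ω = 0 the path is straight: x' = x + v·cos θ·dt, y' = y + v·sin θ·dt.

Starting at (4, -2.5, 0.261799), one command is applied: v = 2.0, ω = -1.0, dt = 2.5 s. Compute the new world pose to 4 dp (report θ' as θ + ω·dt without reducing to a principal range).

θ' = 0.2618 + -1.0·2.5 = -2.2382
R = v/ω = 2.0/-1.0 = -2.0000
x' = 4 + -2.0000·(sin -2.2382 − sin 0.2618) = 6.0885
y' = -2.5 − -2.0000·(cos -2.2382 − cos 0.2618) = -5.6698

(6.0885, -5.6698, -2.2382)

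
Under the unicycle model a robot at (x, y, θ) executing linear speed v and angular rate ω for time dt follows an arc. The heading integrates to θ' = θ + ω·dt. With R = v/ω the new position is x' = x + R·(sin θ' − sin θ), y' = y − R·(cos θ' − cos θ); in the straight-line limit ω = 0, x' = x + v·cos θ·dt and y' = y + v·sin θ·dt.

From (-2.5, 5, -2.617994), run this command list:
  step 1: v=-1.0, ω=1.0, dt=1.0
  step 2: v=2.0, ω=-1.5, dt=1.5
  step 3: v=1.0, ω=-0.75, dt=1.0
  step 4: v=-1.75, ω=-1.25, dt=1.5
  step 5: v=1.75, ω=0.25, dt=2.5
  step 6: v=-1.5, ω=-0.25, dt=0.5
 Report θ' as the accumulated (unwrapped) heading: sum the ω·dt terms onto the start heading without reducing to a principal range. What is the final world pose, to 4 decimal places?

(-2.7676, 4.4371, -5.9930)

step 1: θ'=-1.6180 (R=-1.0000) → pose (-2.0011, 5.8188, -1.6180)
step 2: θ'=-3.8680 (R=-1.3333) → pose (-4.2185, 4.8850, -3.8680)
step 3: θ'=-4.6180 (R=-1.3333) → pose (-4.6604, 5.7561, -4.6180)
step 4: θ'=-6.4930 (R=1.4000) → pose (-6.3457, 4.2548, -6.4930)
step 5: θ'=-5.8680 (R=7.0000) → pose (-2.0642, 4.6960, -5.8680)
step 6: θ'=-5.9930 (R=6.0000) → pose (-2.7676, 4.4371, -5.9930)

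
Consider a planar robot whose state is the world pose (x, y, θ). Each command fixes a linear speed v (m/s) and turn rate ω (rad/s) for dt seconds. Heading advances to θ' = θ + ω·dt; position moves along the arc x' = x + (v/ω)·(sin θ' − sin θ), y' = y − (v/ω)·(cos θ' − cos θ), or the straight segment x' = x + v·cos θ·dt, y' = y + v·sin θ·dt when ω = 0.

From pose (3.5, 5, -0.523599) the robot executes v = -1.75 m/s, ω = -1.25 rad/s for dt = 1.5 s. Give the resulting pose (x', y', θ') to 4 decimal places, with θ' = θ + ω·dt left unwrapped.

(3.2529, 7.2435, -2.3986)

θ' = -0.5236 + -1.25·1.5 = -2.3986
R = v/ω = -1.75/-1.25 = 1.4000
x' = 3.5 + 1.4000·(sin -2.3986 − sin -0.5236) = 3.2529
y' = 5 − 1.4000·(cos -2.3986 − cos -0.5236) = 7.2435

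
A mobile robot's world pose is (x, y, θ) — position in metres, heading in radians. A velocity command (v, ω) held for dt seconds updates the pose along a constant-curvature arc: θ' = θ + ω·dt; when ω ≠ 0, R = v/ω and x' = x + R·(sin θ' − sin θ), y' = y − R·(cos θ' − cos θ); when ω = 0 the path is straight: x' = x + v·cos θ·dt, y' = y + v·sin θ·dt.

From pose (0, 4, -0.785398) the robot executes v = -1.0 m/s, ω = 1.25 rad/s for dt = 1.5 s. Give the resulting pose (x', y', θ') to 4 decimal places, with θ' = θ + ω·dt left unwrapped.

(-1.2748, 3.8046, 1.0896)

θ' = -0.7854 + 1.25·1.5 = 1.0896
R = v/ω = -1.0/1.25 = -0.8000
x' = 0 + -0.8000·(sin 1.0896 − sin -0.7854) = -1.2748
y' = 4 − -0.8000·(cos 1.0896 − cos -0.7854) = 3.8046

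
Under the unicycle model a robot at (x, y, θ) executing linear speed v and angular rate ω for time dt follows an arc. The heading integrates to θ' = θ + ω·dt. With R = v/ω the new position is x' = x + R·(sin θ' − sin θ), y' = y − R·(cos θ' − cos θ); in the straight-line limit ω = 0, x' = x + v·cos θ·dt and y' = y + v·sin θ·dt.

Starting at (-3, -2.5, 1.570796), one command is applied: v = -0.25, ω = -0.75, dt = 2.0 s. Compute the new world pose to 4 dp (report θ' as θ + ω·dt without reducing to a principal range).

(-3.3098, -2.8325, 0.0708)

θ' = 1.5708 + -0.75·2.0 = 0.0708
R = v/ω = -0.25/-0.75 = 0.3333
x' = -3 + 0.3333·(sin 0.0708 − sin 1.5708) = -3.3098
y' = -2.5 − 0.3333·(cos 0.0708 − cos 1.5708) = -2.8325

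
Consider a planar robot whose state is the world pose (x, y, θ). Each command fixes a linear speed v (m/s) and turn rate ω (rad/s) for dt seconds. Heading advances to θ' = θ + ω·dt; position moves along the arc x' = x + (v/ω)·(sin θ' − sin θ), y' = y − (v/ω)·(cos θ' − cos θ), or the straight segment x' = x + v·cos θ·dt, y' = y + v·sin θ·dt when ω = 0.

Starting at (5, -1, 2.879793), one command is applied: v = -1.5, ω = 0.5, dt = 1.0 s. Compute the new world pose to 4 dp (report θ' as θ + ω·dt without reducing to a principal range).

(6.4843, -1.0175, 3.3798)

θ' = 2.8798 + 0.5·1.0 = 3.3798
R = v/ω = -1.5/0.5 = -3.0000
x' = 5 + -3.0000·(sin 3.3798 − sin 2.8798) = 6.4843
y' = -1 − -3.0000·(cos 3.3798 − cos 2.8798) = -1.0175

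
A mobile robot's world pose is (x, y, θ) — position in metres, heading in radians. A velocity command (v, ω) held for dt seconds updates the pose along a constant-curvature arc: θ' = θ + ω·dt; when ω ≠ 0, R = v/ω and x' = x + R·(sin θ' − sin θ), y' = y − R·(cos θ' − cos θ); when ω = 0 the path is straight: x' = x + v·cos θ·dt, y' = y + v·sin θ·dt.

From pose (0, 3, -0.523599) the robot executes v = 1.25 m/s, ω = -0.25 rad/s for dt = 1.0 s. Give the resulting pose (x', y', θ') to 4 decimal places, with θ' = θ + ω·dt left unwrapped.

θ' = -0.5236 + -0.25·1.0 = -0.7736
R = v/ω = 1.25/-0.25 = -5.0000
x' = 0 + -5.0000·(sin -0.7736 − sin -0.5236) = 0.9936
y' = 3 − -5.0000·(cos -0.7736 − cos -0.5236) = 2.2469

(0.9936, 2.2469, -0.7736)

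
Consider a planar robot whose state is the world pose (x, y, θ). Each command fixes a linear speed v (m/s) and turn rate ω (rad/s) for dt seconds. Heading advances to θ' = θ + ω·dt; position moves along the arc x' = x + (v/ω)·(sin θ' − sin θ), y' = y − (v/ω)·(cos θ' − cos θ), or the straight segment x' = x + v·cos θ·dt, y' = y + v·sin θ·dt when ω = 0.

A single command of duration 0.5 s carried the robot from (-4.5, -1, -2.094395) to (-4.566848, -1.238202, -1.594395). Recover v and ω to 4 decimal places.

Δθ = -1.594395 − -2.094395 = 0.500000
ω = Δθ/dt = 0.500000/0.5 = 1.0000
R = −Δy/(cos θ' − cos θ) = 0.5000
v = R·ω = 0.5000·1.0000 = 0.5000

v = 0.5000, ω = 1.0000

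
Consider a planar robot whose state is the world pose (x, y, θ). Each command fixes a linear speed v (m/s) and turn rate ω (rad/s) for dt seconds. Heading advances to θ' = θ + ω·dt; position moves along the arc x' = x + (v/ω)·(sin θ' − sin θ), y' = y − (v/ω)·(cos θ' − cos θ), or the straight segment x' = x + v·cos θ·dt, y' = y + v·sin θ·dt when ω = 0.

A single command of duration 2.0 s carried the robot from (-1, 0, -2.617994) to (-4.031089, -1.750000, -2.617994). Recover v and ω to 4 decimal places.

v = 1.7500, ω = 0.0000

Δθ = -2.617994 − -2.617994 = 0.000000
ω = Δθ/dt = 0.000000/2.0 = 0.0000
ω = 0 → v = (Δx·cos θ + Δy·sin θ)/dt = 1.7500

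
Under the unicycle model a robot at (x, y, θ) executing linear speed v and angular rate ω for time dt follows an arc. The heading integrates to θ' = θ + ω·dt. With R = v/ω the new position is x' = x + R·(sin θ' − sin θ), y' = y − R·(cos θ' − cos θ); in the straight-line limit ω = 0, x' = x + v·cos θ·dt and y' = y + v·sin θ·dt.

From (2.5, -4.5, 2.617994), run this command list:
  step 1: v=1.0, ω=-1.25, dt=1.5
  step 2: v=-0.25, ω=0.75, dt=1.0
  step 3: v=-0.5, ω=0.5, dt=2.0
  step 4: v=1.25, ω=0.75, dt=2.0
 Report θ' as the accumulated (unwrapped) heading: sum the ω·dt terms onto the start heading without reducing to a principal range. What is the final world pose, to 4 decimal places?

step 1: θ'=0.7430 (R=-0.8000) → pose (2.3588, -3.2180, 0.7430)
step 2: θ'=1.4930 (R=-0.3333) → pose (2.2520, -3.4376, 1.4930)
step 3: θ'=2.4930 (R=-1.0000) → pose (2.6449, -4.3123, 2.4930)
step 4: θ'=3.9930 (R=1.6667) → pose (0.3844, -4.5423, 3.9930)

(0.3844, -4.5423, 3.9930)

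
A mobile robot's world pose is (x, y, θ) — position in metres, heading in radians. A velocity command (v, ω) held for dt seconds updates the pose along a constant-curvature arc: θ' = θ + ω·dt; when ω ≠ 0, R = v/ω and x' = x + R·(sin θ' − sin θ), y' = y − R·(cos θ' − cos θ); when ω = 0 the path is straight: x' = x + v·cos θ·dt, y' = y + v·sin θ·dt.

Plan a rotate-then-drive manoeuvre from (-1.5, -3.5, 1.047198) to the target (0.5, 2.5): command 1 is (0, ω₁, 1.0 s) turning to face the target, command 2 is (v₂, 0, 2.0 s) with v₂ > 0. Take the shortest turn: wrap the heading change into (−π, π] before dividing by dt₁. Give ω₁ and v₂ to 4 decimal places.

heading to target = atan2(2.5−-3.5, 0.5−-1.5) = 1.2490
Δθ = wrap(1.2490 − 1.0472) = 0.2018; ω₁ = Δθ/dt₁ = 0.2018
distance = √((0.5−-1.5)² + (2.5−-3.5)²) = 6.3246; v₂ = distance/dt₂ = 3.1623

ω₁ = 0.2018, v₂ = 3.1623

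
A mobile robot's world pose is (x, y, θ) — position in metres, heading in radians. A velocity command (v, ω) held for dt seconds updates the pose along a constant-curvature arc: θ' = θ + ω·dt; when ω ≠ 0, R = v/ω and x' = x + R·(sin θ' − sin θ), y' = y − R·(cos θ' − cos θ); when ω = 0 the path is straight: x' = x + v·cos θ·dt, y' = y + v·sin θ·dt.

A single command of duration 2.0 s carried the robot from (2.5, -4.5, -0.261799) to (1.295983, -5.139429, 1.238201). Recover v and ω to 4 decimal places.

v = -0.7500, ω = 0.7500

Δθ = 1.238201 − -0.261799 = 1.500000
ω = Δθ/dt = 1.500000/2.0 = 0.7500
R = Δx/(sin θ' − sin θ) = -1.0000
v = R·ω = -1.0000·0.7500 = -0.7500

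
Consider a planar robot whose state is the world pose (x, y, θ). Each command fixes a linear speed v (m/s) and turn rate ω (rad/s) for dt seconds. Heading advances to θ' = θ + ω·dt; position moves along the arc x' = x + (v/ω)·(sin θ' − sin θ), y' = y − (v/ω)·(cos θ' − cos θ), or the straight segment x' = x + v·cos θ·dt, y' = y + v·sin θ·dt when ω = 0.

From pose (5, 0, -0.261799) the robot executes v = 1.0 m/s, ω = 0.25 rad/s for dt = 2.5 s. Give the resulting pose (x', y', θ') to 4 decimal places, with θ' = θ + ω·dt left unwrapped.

θ' = -0.2618 + 0.25·2.5 = 0.3632
R = v/ω = 1.0/0.25 = 4.0000
x' = 5 + 4.0000·(sin 0.3632 − sin -0.2618) = 7.4563
y' = 0 − 4.0000·(cos 0.3632 − cos -0.2618) = 0.1246

(7.4563, 0.1246, 0.3632)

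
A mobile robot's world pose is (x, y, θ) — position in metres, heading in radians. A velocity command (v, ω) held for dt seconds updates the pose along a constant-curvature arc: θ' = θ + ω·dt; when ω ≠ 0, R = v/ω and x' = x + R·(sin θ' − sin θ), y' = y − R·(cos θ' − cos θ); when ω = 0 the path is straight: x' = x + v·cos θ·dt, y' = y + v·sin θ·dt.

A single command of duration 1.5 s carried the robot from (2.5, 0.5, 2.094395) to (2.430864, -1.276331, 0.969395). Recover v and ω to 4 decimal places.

v = -1.2500, ω = -0.7500

Δθ = 0.969395 − 2.094395 = -1.125000
ω = Δθ/dt = -1.125000/1.5 = -0.7500
R = −Δy/(cos θ' − cos θ) = 1.6667
v = R·ω = 1.6667·-0.7500 = -1.2500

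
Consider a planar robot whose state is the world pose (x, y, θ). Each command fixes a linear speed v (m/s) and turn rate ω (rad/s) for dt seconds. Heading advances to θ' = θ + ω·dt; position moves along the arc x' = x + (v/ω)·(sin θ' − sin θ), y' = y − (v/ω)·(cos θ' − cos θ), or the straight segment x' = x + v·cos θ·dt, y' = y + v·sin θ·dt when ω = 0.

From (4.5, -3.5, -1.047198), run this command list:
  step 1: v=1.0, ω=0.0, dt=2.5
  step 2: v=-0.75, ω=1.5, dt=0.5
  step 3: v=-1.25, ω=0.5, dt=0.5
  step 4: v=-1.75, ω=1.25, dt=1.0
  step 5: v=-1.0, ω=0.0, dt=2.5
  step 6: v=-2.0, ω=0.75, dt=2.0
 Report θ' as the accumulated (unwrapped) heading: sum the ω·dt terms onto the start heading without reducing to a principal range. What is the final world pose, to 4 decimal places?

(3.9328, -11.9310, 2.7028)

step 1: θ'=-1.0472 (straight) → pose (5.7500, -5.6651, -1.0472)
step 2: θ'=-0.2972 (R=-0.5000) → pose (5.4634, -5.4370, -0.2972)
step 3: θ'=-0.0472 (R=-2.5000) → pose (4.8493, -5.3302, -0.0472)
step 4: θ'=1.2028 (R=-1.4000) → pose (3.4769, -6.2250, 1.2028)
step 5: θ'=1.2028 (straight) → pose (2.5776, -8.5576, 1.2028)
step 6: θ'=2.7028 (R=-2.6667) → pose (3.9328, -11.9310, 2.7028)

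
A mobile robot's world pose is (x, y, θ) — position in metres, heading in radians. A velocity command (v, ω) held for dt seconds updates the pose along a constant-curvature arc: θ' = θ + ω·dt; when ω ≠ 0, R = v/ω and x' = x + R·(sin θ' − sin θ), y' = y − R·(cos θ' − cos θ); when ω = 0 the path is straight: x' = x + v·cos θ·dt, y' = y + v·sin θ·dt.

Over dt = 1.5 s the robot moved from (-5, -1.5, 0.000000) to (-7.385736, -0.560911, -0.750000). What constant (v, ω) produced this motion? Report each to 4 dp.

v = -1.7500, ω = -0.5000

Δθ = -0.750000 − 0.000000 = -0.750000
ω = Δθ/dt = -0.750000/1.5 = -0.5000
R = Δx/(sin θ' − sin θ) = 3.5000
v = R·ω = 3.5000·-0.5000 = -1.7500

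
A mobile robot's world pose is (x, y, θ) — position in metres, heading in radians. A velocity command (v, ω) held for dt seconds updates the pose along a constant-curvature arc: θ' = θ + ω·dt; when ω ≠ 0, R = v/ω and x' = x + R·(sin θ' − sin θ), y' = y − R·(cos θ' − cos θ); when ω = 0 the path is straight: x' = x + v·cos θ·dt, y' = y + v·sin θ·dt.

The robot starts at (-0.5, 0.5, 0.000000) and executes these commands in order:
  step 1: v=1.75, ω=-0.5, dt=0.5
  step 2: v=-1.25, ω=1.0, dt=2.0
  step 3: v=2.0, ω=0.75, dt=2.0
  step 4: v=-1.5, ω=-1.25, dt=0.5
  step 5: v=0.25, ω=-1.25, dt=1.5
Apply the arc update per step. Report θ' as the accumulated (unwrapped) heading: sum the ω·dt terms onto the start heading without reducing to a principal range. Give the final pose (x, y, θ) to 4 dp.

step 1: θ'=-0.2500 (R=-3.5000) → pose (0.3659, 0.3912, -0.2500)
step 2: θ'=1.7500 (R=-1.2500) → pose (-1.1733, -1.0428, 1.7500)
step 3: θ'=3.2500 (R=2.6667) → pose (-4.0858, 1.1329, 3.2500)
step 4: θ'=2.6250 (R=1.2000) → pose (-3.3633, 0.9834, 2.6250)
step 5: θ'=0.7500 (R=-0.2000) → pose (-3.4008, 1.3036, 0.7500)

(-3.4008, 1.3036, 0.7500)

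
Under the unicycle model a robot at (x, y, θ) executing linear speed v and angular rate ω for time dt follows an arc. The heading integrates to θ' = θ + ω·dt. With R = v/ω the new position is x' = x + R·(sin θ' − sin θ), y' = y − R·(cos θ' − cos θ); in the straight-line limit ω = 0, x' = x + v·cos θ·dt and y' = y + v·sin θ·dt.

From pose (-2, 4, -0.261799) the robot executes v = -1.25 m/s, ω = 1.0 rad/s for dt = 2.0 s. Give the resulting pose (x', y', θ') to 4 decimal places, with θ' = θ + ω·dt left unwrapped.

(-3.5560, 2.5843, 1.7382)

θ' = -0.2618 + 1.0·2.0 = 1.7382
R = v/ω = -1.25/1.0 = -1.2500
x' = -2 + -1.2500·(sin 1.7382 − sin -0.2618) = -3.5560
y' = 4 − -1.2500·(cos 1.7382 − cos -0.2618) = 2.5843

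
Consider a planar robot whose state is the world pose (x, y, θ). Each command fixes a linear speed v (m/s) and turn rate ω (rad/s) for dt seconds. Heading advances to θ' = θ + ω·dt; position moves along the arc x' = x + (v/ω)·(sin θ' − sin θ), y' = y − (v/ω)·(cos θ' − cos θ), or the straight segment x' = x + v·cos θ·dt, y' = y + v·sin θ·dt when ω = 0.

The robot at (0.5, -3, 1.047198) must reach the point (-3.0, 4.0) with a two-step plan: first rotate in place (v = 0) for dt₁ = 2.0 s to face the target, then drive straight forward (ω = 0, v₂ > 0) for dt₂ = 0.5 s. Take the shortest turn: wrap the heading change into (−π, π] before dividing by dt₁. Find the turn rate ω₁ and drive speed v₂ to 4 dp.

heading to target = atan2(4−-3, -3−0.5) = 2.0344
Δθ = wrap(2.0344 − 1.0472) = 0.9872; ω₁ = Δθ/dt₁ = 0.4936
distance = √((-3−0.5)² + (4−-3)²) = 7.8262; v₂ = distance/dt₂ = 15.6525

ω₁ = 0.4936, v₂ = 15.6525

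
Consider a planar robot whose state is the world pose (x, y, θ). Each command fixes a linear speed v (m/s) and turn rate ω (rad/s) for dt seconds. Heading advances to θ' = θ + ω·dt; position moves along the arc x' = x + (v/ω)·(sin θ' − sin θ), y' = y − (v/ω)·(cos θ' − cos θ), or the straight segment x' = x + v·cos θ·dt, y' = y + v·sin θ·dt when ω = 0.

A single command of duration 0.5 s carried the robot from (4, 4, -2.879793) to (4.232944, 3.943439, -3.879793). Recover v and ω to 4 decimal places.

v = -0.5000, ω = -2.0000

Δθ = -3.879793 − -2.879793 = -1.000000
ω = Δθ/dt = -1.000000/0.5 = -2.0000
R = Δx/(sin θ' − sin θ) = 0.2500
v = R·ω = 0.2500·-2.0000 = -0.5000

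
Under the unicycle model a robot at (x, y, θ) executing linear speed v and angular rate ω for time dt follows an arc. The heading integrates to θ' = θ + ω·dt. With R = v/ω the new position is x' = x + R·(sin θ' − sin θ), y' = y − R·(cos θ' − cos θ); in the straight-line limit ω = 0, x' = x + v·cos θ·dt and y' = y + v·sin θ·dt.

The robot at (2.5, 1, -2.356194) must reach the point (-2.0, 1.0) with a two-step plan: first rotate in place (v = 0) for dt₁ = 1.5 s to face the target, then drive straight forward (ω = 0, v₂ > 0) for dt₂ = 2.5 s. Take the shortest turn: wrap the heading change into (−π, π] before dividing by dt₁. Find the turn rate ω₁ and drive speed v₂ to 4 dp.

ω₁ = -0.5236, v₂ = 1.8000

heading to target = atan2(1−1, -2−2.5) = 3.1416
Δθ = wrap(3.1416 − -2.3562) = -0.7854; ω₁ = Δθ/dt₁ = -0.5236
distance = √((-2−2.5)² + (1−1)²) = 4.5000; v₂ = distance/dt₂ = 1.8000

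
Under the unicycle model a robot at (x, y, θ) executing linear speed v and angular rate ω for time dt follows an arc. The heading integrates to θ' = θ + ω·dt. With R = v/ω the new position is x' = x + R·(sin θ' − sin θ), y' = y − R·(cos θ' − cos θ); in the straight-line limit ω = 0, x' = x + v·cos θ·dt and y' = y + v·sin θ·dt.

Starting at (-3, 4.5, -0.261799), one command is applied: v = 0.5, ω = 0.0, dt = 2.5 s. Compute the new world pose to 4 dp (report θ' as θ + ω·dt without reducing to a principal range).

θ' = -0.2618 + 0.0·2.5 = -0.2618
ω = 0 → straight: x' = -3 + 0.5·cos(-0.2618)·2.5 = -1.7926
y' = 4.5 + 0.5·sin(-0.2618)·2.5 = 4.1765

(-1.7926, 4.1765, -0.2618)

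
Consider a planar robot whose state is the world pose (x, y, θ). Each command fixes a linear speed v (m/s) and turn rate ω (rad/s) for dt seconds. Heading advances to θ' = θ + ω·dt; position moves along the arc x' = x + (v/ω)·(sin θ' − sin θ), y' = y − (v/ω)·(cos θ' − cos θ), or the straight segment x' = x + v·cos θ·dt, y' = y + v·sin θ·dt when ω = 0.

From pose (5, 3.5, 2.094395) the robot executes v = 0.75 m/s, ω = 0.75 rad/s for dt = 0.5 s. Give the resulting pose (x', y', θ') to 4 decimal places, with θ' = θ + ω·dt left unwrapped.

θ' = 2.0944 + 0.75·0.5 = 2.4694
R = v/ω = 0.75/0.75 = 1.0000
x' = 5 + 1.0000·(sin 2.4694 − sin 2.0944) = 4.7567
y' = 3.5 − 1.0000·(cos 2.4694 − cos 2.0944) = 3.7825

(4.7567, 3.7825, 2.4694)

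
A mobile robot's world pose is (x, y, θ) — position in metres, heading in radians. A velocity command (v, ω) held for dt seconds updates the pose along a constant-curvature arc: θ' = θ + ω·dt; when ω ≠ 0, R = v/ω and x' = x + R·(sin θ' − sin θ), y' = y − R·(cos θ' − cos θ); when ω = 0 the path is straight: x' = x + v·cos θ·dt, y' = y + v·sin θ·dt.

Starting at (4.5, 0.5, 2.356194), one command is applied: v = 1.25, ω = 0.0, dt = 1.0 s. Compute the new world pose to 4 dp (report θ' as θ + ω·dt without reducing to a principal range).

θ' = 2.3562 + 0.0·1.0 = 2.3562
ω = 0 → straight: x' = 4.5 + 1.25·cos(2.3562)·1.0 = 3.6161
y' = 0.5 + 1.25·sin(2.3562)·1.0 = 1.3839

(3.6161, 1.3839, 2.3562)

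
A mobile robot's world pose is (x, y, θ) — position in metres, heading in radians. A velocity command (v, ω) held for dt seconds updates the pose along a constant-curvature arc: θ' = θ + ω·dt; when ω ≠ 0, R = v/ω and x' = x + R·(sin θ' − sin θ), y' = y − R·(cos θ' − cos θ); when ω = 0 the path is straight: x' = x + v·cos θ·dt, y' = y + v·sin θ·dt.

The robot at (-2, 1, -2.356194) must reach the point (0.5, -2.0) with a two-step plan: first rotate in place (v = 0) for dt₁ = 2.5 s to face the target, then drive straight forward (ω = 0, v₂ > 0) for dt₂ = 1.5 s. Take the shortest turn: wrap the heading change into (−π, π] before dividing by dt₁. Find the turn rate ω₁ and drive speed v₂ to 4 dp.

heading to target = atan2(-2−1, 0.5−-2) = -0.8761
Δθ = wrap(-0.8761 − -2.3562) = 1.4801; ω₁ = Δθ/dt₁ = 0.5921
distance = √((0.5−-2)² + (-2−1)²) = 3.9051; v₂ = distance/dt₂ = 2.6034

ω₁ = 0.5921, v₂ = 2.6034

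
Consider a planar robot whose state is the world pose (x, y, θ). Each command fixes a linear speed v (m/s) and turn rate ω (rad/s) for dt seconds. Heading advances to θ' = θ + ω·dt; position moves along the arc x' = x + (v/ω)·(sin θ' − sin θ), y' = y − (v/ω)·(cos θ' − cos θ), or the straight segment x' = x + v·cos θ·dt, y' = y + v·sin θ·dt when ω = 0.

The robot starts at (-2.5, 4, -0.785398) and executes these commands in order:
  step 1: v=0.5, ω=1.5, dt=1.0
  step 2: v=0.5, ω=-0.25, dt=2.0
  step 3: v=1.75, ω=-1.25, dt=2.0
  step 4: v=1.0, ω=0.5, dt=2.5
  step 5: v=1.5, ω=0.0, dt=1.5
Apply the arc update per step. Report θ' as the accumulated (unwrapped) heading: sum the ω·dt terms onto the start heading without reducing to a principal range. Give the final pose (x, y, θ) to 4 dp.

(1.1330, -2.1241, -1.0354)

step 1: θ'=0.7146 (R=0.3333) → pose (-2.0459, 3.9839, 0.7146)
step 2: θ'=0.2146 (R=-2.0000) → pose (-1.1611, 4.4273, 0.2146)
step 3: θ'=-2.2854 (R=-1.4000) → pose (0.1945, 2.1420, -2.2854)
step 4: θ'=-1.0354 (R=2.0000) → pose (-0.0149, -0.1890, -1.0354)
step 5: θ'=-1.0354 (straight) → pose (1.1330, -2.1241, -1.0354)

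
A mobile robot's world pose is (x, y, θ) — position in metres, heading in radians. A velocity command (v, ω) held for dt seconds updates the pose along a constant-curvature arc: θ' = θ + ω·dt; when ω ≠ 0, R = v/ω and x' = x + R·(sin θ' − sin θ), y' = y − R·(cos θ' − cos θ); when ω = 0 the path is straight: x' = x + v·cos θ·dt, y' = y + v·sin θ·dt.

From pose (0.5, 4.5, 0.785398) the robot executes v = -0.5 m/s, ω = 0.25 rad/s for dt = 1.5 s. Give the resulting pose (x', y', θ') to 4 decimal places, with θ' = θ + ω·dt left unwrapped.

(0.0803, 3.8837, 1.1604)

θ' = 0.7854 + 0.25·1.5 = 1.1604
R = v/ω = -0.5/0.25 = -2.0000
x' = 0.5 + -2.0000·(sin 1.1604 − sin 0.7854) = 0.0803
y' = 4.5 − -2.0000·(cos 1.1604 − cos 0.7854) = 3.8837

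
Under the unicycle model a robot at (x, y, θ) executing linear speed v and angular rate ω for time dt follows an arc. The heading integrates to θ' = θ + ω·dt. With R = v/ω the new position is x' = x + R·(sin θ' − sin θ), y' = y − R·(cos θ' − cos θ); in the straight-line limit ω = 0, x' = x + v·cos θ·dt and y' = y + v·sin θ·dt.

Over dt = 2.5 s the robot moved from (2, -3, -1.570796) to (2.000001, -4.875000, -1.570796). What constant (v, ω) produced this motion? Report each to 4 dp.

v = 0.7500, ω = 0.0000

Δθ = -1.570796 − -1.570796 = 0.000000
ω = Δθ/dt = 0.000000/2.5 = 0.0000
ω = 0 → v = (Δx·cos θ + Δy·sin θ)/dt = 0.7500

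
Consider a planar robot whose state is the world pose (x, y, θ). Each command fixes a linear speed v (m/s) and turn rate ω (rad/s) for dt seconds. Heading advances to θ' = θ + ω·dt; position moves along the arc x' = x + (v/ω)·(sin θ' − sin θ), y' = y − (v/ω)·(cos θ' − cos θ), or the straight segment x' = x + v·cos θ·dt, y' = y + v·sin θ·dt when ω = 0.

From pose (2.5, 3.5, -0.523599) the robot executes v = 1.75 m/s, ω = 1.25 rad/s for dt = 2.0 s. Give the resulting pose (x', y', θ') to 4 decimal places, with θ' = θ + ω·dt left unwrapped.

(4.4864, 5.2648, 1.9764)

θ' = -0.5236 + 1.25·2.0 = 1.9764
R = v/ω = 1.75/1.25 = 1.4000
x' = 2.5 + 1.4000·(sin 1.9764 − sin -0.5236) = 4.4864
y' = 3.5 − 1.4000·(cos 1.9764 − cos -0.5236) = 5.2648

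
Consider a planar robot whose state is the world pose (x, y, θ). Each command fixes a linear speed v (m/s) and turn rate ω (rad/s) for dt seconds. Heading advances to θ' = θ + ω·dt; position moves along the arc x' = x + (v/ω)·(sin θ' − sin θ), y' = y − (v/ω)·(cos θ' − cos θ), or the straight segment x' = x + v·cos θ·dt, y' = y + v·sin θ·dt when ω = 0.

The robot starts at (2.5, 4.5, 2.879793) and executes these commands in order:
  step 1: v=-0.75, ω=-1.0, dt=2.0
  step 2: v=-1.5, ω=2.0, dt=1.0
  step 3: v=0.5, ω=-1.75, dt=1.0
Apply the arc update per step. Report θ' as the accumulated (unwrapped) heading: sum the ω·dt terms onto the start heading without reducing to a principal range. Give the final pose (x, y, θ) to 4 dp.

step 1: θ'=0.8798 (R=0.7500) → pose (2.8838, 3.2976, 0.8798)
step 2: θ'=2.8798 (R=-0.7500) → pose (3.2677, 2.0951, 2.8798)
step 3: θ'=1.1298 (R=-0.2857) → pose (3.0833, 2.4931, 1.1298)

(3.0833, 2.4931, 1.1298)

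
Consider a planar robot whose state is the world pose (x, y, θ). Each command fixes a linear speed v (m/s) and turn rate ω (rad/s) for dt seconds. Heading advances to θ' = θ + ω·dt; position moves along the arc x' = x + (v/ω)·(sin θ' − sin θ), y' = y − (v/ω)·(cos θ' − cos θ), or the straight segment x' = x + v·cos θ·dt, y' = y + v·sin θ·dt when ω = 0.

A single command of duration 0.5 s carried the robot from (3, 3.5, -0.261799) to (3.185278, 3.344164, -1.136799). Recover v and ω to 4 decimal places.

v = 0.5000, ω = -1.7500

Δθ = -1.136799 − -0.261799 = -0.875000
ω = Δθ/dt = -0.875000/0.5 = -1.7500
R = Δx/(sin θ' − sin θ) = -0.2857
v = R·ω = -0.2857·-1.7500 = 0.5000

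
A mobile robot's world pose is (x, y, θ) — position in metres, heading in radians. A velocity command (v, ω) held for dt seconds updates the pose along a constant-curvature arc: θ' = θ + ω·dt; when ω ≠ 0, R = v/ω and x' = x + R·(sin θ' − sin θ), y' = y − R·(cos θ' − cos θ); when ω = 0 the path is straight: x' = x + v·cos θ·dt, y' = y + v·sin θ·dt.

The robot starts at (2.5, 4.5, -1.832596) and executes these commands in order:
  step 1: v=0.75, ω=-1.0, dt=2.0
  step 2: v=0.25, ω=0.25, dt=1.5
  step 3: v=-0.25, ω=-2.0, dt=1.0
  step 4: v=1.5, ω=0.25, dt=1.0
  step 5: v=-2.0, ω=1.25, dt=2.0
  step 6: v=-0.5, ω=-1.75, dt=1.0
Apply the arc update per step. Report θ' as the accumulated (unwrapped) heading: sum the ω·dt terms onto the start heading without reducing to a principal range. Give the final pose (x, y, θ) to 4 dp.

step 1: θ'=-3.8326 (R=-0.7500) → pose (1.2976, 4.1162, -3.8326)
step 2: θ'=-3.4576 (R=1.0000) → pose (0.9710, 4.2960, -3.4576)
step 3: θ'=-5.4576 (R=0.1250) → pose (1.0241, 4.0925, -5.4576)
step 4: θ'=-5.2076 (R=6.0000) → pose (1.8936, 5.3099, -5.2076)
step 5: θ'=-2.7076 (R=-1.6000) → pose (3.9742, 3.0979, -2.7076)
step 6: θ'=-4.4576 (R=0.2857) → pose (4.3708, 2.9107, -4.4576)

(4.3708, 2.9107, -4.4576)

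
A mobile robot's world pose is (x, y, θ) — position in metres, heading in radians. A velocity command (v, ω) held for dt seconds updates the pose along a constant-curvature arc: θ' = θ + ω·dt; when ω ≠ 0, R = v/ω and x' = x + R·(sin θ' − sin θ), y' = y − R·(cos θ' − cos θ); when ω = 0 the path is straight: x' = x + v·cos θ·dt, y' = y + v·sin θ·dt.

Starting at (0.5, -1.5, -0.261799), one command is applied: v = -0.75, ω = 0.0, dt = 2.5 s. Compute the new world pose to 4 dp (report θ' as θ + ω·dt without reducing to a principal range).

(-1.3111, -1.0147, -0.2618)

θ' = -0.2618 + 0.0·2.5 = -0.2618
ω = 0 → straight: x' = 0.5 + -0.75·cos(-0.2618)·2.5 = -1.3111
y' = -1.5 + -0.75·sin(-0.2618)·2.5 = -1.0147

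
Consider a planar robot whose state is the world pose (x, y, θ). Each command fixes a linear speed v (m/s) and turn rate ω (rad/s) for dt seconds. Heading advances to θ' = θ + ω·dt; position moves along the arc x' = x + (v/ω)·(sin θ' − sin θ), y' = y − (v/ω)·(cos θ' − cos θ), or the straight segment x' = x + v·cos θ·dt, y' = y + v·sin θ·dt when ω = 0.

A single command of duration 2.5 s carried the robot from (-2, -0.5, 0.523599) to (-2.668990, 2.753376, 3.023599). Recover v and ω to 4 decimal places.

v = 1.7500, ω = 1.0000

Δθ = 3.023599 − 0.523599 = 2.500000
ω = Δθ/dt = 2.500000/2.5 = 1.0000
R = −Δy/(cos θ' − cos θ) = 1.7500
v = R·ω = 1.7500·1.0000 = 1.7500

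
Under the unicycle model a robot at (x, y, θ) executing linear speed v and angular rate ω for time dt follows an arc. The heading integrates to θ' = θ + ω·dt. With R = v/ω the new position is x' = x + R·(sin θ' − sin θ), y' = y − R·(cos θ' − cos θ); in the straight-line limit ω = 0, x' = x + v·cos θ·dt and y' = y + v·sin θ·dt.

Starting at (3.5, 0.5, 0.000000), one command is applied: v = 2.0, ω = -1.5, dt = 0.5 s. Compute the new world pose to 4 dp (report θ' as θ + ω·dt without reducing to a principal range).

θ' = 0.0000 + -1.5·0.5 = -0.7500
R = v/ω = 2.0/-1.5 = -1.3333
x' = 3.5 + -1.3333·(sin -0.7500 − sin 0.0000) = 4.4089
y' = 0.5 − -1.3333·(cos -0.7500 − cos 0.0000) = 0.1423

(4.4089, 0.1423, -0.7500)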